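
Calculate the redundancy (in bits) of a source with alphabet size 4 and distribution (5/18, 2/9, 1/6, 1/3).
0.0453 bits

Redundancy measures how far a source is from maximum entropy:
R = H_max - H(X)

Maximum entropy for 4 symbols: H_max = log_2(4) = 2.0000 bits
Actual entropy: H(X) = 1.9547 bits
Redundancy: R = 2.0000 - 1.9547 = 0.0453 bits

This redundancy represents potential for compression: the source could be compressed by 0.0453 bits per symbol.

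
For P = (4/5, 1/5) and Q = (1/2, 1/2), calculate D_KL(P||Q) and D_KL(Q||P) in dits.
D_KL(P||Q) = 0.0837, D_KL(Q||P) = 0.0969

KL divergence is not symmetric: D_KL(P||Q) ≠ D_KL(Q||P) in general.

D_KL(P||Q) = 0.0837 dits
D_KL(Q||P) = 0.0969 dits

No, they are not equal!

This asymmetry is why KL divergence is not a true distance metric.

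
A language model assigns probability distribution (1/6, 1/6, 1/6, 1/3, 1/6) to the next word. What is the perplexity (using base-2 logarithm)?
4.7622

Perplexity is 2^H (or exp(H) for natural log).

First, H = -Σ p log p = 2.2516 bits
Perplexity = 2^2.2516 = 4.7622

Interpretation: The model's uncertainty is equivalent to choosing uniformly among 4.8 options.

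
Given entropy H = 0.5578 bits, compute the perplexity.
1.4720

Perplexity is 2^H (or exp(H) for natural log).

H = 0.5578 bits
Perplexity = 2^0.5578 = 1.4720

Interpretation: The model's uncertainty is equivalent to choosing uniformly among 1.5 options.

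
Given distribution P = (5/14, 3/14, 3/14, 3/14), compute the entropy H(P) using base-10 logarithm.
0.5898 dits

Shannon entropy is H(X) = -Σ p(x) log p(x).

For P = (5/14, 3/14, 3/14, 3/14):
H = -5/14 × log_10(5/14) -3/14 × log_10(3/14) -3/14 × log_10(3/14) -3/14 × log_10(3/14)
H = 0.5898 dits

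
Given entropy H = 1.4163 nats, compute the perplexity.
4.1218

Perplexity is e^H (or exp(H) for natural log).

H = 1.4163 nats
Perplexity = e^1.4163 = 4.1218

Interpretation: The model's uncertainty is equivalent to choosing uniformly among 4.1 options.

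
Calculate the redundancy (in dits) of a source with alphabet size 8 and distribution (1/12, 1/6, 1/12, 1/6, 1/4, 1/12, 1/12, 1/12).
0.0435 dits

Redundancy measures how far a source is from maximum entropy:
R = H_max - H(X)

Maximum entropy for 8 symbols: H_max = log_10(8) = 0.9031 dits
Actual entropy: H(X) = 0.8596 dits
Redundancy: R = 0.9031 - 0.8596 = 0.0435 dits

This redundancy represents potential for compression: the source could be compressed by 0.0435 dits per symbol.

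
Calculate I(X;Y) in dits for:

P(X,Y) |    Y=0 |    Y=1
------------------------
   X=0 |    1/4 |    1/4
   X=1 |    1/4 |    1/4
0.0000 dits

Mutual information: I(X;Y) = H(X) + H(Y) - H(X,Y)

Marginals:
P(X) = (1/2, 1/2), H(X) = 0.3010 dits
P(Y) = (1/2, 1/2), H(Y) = 0.3010 dits

Joint entropy: H(X,Y) = 0.6021 dits

I(X;Y) = 0.3010 + 0.3010 - 0.6021 = 0.0000 dits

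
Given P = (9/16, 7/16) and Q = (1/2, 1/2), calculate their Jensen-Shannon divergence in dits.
0.0009 dits

Jensen-Shannon divergence is:
JSD(P||Q) = 0.5 × D_KL(P||M) + 0.5 × D_KL(Q||M)
where M = 0.5 × (P + Q) is the mixture distribution.

M = 0.5 × (9/16, 7/16) + 0.5 × (1/2, 1/2) = (17/32, 15/32)

D_KL(P||M) = 0.0009 dits
D_KL(Q||M) = 0.0008 dits

JSD(P||Q) = 0.5 × 0.0009 + 0.5 × 0.0008 = 0.0009 dits

Unlike KL divergence, JSD is symmetric and bounded: 0 ≤ JSD ≤ log(2).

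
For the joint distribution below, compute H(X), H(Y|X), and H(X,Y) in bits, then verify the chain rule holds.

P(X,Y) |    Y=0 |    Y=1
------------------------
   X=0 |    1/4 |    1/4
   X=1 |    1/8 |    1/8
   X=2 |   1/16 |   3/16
H(X,Y) = 2.4528, H(X) = 1.5000, H(Y|X) = 0.9528 (all in bits)

Chain rule: H(X,Y) = H(X) + H(Y|X)

Left side — joint entropy directly:
H(X,Y) = -Σ p(x,y) log p(x,y) = 2.4528 bits

Right side — compute H(Y|X) from the conditional distributions:
P(X) = (1/2, 1/4, 1/4), so H(X) = 1.5000 bits
H(Y|X) = Σ_x P(X=x) · H(Y|X=x):
  P(Y|X=0) = (1/2, 1/2), H(Y|X=0) = 1.0000, weight P(X=0) = 1/2
  P(Y|X=1) = (1/2, 1/2), H(Y|X=1) = 1.0000, weight P(X=1) = 1/4
  P(Y|X=2) = (1/4, 3/4), H(Y|X=2) = 0.8113, weight P(X=2) = 1/4
H(Y|X) = 0.9528 bits

H(X) + H(Y|X) = 1.5000 + 0.9528 = 2.4528 bits

Both sides equal 2.4528 bits. ✓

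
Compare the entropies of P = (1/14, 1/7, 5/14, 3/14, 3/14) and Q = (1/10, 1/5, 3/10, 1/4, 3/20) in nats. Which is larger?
Q

Computing entropies in nats:
H(P) = 1.4944
H(Q) = 1.5445

Distribution Q has higher entropy.

Intuition: The distribution closer to uniform (more spread out) has higher entropy.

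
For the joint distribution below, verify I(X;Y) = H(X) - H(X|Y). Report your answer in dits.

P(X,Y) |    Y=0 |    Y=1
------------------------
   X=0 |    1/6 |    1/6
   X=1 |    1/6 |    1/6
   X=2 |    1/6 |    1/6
I(X;Y) = 0.0000 dits

Mutual information has multiple equivalent forms:
- I(X;Y) = H(X) - H(X|Y)
- I(X;Y) = H(Y) - H(Y|X)
- I(X;Y) = H(X) + H(Y) - H(X,Y)

Computing all quantities:
H(X) = 0.4771, H(Y) = 0.3010, H(X,Y) = 0.7782
H(X|Y) = 0.4771, H(Y|X) = 0.3010

Verification:
H(X) - H(X|Y) = 0.4771 - 0.4771 = 0.0000
H(Y) - H(Y|X) = 0.3010 - 0.3010 = 0.0000
H(X) + H(Y) - H(X,Y) = 0.4771 + 0.3010 - 0.7782 = 0.0000

All forms give I(X;Y) = 0.0000 dits. ✓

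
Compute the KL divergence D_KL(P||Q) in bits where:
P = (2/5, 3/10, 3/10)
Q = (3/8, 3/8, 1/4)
0.0196 bits

KL divergence: D_KL(P||Q) = Σ p(x) log(p(x)/q(x))

Computing term by term:
  x=0: 2/5 × log_2[(2/5)/(3/8)] = 2/5 × 0.0931 = 0.0372
  x=1: 3/10 × log_2[(3/10)/(3/8)] = 3/10 × -0.3219 = -0.0966
  x=2: 3/10 × log_2[(3/10)/(1/4)] = 3/10 × 0.2630 = 0.0789

D_KL(P||Q) = 0.0196 bits

Note: KL divergence is always non-negative and equals 0 iff P = Q.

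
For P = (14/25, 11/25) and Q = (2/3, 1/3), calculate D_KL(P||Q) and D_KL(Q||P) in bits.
D_KL(P||Q) = 0.0354, D_KL(Q||P) = 0.0342

KL divergence is not symmetric: D_KL(P||Q) ≠ D_KL(Q||P) in general.

D_KL(P||Q) = 0.0354 bits
D_KL(Q||P) = 0.0342 bits

No, they are not equal!

This asymmetry is why KL divergence is not a true distance metric.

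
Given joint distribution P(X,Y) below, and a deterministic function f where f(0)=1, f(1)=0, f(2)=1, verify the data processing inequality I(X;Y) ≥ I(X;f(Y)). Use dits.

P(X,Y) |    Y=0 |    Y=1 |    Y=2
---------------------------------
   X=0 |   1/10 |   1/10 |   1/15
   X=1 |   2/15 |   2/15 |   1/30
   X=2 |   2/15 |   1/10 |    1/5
I(X;Y) = 0.0255, I(X;f(Y)) = 0.0087, inequality holds: 0.0255 ≥ 0.0087

Data Processing Inequality: For any Markov chain X → Y → Z, we have I(X;Y) ≥ I(X;Z).

Here Z = f(Y) is a deterministic function of Y, forming X → Y → Z.

Original I(X;Y) = 0.0255 dits

After applying f:
P(X,Z) where Z=f(Y):
- P(X,Z=0) = P(X,Y=1)
- P(X,Z=1) = P(X,Y=0) + P(X,Y=2)

I(X;Z) = I(X;f(Y)) = 0.0087 dits

Verification: 0.0255 ≥ 0.0087 ✓

Information cannot be created by processing; the function f can only lose information about X.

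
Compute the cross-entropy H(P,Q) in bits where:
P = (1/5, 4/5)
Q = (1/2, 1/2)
1.0000 bits

Cross-entropy: H(P,Q) = -Σ p(x) log q(x)

Alternatively: H(P,Q) = H(P) + D_KL(P||Q)
H(P) = 0.7219 bits
D_KL(P||Q) = 0.2781 bits

H(P,Q) = 0.7219 + 0.2781 = 1.0000 bits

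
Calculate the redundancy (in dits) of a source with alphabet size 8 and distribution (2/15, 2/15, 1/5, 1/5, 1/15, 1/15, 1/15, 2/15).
0.0383 dits

Redundancy measures how far a source is from maximum entropy:
R = H_max - H(X)

Maximum entropy for 8 symbols: H_max = log_10(8) = 0.9031 dits
Actual entropy: H(X) = 0.8648 dits
Redundancy: R = 0.9031 - 0.8648 = 0.0383 dits

This redundancy represents potential for compression: the source could be compressed by 0.0383 dits per symbol.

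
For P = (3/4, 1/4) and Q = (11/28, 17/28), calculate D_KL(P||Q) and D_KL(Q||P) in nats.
D_KL(P||Q) = 0.2631, D_KL(Q||P) = 0.2847

KL divergence is not symmetric: D_KL(P||Q) ≠ D_KL(Q||P) in general.

D_KL(P||Q) = 0.2631 nats
D_KL(Q||P) = 0.2847 nats

No, they are not equal!

This asymmetry is why KL divergence is not a true distance metric.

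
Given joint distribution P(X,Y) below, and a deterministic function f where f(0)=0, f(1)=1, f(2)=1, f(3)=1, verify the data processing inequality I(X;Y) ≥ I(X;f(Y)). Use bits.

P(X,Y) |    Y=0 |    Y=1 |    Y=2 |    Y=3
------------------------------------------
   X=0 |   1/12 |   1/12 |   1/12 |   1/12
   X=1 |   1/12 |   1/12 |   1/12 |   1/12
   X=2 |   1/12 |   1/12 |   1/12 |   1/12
I(X;Y) = 0.0000, I(X;f(Y)) = 0.0000, inequality holds: 0.0000 ≥ 0.0000

Data Processing Inequality: For any Markov chain X → Y → Z, we have I(X;Y) ≥ I(X;Z).

Here Z = f(Y) is a deterministic function of Y, forming X → Y → Z.

Original I(X;Y) = 0.0000 bits

After applying f:
P(X,Z) where Z=f(Y):
- P(X,Z=0) = P(X,Y=0)
- P(X,Z=1) = P(X,Y=1) + P(X,Y=2) + P(X,Y=3)

I(X;Z) = I(X;f(Y)) = 0.0000 bits

Verification: 0.0000 ≥ 0.0000 ✓

Information cannot be created by processing; the function f can only lose information about X.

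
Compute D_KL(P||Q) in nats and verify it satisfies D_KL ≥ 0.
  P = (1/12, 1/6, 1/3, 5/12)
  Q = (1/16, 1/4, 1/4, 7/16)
0.0320 nats

KL divergence satisfies the Gibbs inequality: D_KL(P||Q) ≥ 0 for all distributions P, Q.

D_KL(P||Q) = Σ p(x) log(p(x)/q(x))
Term by term:
  x=0: 1/12 × log_e[(1/12)/(1/16)] = 0.0240
  x=1: 1/6 × log_e[(1/6)/(1/4)] = -0.0676
  x=2: 1/3 × log_e[(1/3)/(1/4)] = 0.0959
  x=3: 5/12 × log_e[(5/12)/(7/16)] = -0.0203
D_KL(P||Q) = 0.0320 nats

D_KL(P||Q) = 0.0320 ≥ 0 ✓

This non-negativity is a fundamental property: relative entropy cannot be negative because it measures how different Q is from P.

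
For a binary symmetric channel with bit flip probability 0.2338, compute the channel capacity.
0.2154 bits

For a binary symmetric channel (BSC) with error probability p:
Capacity C = 1 - H(p) bits per symbol

where H(p) = -p log₂(p) - (1-p) log₂(1-p) is the binary entropy function.

H(0.2338) = 0.7846 bits
C = 1 - 0.7846 = 0.2154 bits per symbol

This means we can reliably transmit up to 0.2154 bits of information per channel use.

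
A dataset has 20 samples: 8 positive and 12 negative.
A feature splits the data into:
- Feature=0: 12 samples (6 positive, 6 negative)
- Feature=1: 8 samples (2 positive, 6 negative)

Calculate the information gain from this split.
0.0464 bits

Information Gain = H(Y) - H(Y|Feature)

Before split:
P(positive) = 8/20 = 0.4000
H(Y) = 0.9710 bits

After split:
Feature=0: H = 1.0000 bits (weight = 12/20)
Feature=1: H = 0.8113 bits (weight = 8/20)
H(Y|Feature) = (12/20)×1.0000 + (8/20)×0.8113 = 0.9245 bits

Information Gain = 0.9710 - 0.9245 = 0.0464 bits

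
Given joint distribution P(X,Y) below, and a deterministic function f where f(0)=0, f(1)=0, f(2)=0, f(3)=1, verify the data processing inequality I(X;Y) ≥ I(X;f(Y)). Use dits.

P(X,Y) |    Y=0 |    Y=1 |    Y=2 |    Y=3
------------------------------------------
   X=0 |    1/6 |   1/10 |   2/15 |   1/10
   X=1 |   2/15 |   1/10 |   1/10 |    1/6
I(X;Y) = 0.0055, I(X;f(Y)) = 0.0050, inequality holds: 0.0055 ≥ 0.0050

Data Processing Inequality: For any Markov chain X → Y → Z, we have I(X;Y) ≥ I(X;Z).

Here Z = f(Y) is a deterministic function of Y, forming X → Y → Z.

Original I(X;Y) = 0.0055 dits

After applying f:
P(X,Z) where Z=f(Y):
- P(X,Z=0) = P(X,Y=0) + P(X,Y=1) + P(X,Y=2)
- P(X,Z=1) = P(X,Y=3)

I(X;Z) = I(X;f(Y)) = 0.0050 dits

Verification: 0.0055 ≥ 0.0050 ✓

Information cannot be created by processing; the function f can only lose information about X.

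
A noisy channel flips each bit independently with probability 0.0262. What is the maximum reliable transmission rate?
0.8250 bits

For a binary symmetric channel (BSC) with error probability p:
Capacity C = 1 - H(p) bits per symbol

where H(p) = -p log₂(p) - (1-p) log₂(1-p) is the binary entropy function.

H(0.0262) = 0.1750 bits
C = 1 - 0.1750 = 0.8250 bits per symbol

This means we can reliably transmit up to 0.8250 bits of information per channel use.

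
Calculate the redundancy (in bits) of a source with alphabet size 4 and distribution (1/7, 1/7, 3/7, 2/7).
0.1576 bits

Redundancy measures how far a source is from maximum entropy:
R = H_max - H(X)

Maximum entropy for 4 symbols: H_max = log_2(4) = 2.0000 bits
Actual entropy: H(X) = 1.8424 bits
Redundancy: R = 2.0000 - 1.8424 = 0.1576 bits

This redundancy represents potential for compression: the source could be compressed by 0.1576 bits per symbol.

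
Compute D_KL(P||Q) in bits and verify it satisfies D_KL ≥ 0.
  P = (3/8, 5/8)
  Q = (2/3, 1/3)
0.2555 bits

KL divergence satisfies the Gibbs inequality: D_KL(P||Q) ≥ 0 for all distributions P, Q.

D_KL(P||Q) = Σ p(x) log(p(x)/q(x))
Term by term:
  x=0: 3/8 × log_2[(3/8)/(2/3)] = -0.3113
  x=1: 5/8 × log_2[(5/8)/(1/3)] = 0.5668
D_KL(P||Q) = 0.2555 bits

D_KL(P||Q) = 0.2555 ≥ 0 ✓

This non-negativity is a fundamental property: relative entropy cannot be negative because it measures how different Q is from P.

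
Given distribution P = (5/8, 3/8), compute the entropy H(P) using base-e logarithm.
0.6616 nats

Shannon entropy is H(X) = -Σ p(x) log p(x).

For P = (5/8, 3/8):
H = -5/8 × log_e(5/8) -3/8 × log_e(3/8)
H = 0.6616 nats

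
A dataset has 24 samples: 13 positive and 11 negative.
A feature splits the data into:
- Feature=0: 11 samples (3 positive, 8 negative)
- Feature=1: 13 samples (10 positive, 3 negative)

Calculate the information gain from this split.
0.1854 bits

Information Gain = H(Y) - H(Y|Feature)

Before split:
P(positive) = 13/24 = 0.5417
H(Y) = 0.9950 bits

After split:
Feature=0: H = 0.8454 bits (weight = 11/24)
Feature=1: H = 0.7793 bits (weight = 13/24)
H(Y|Feature) = (11/24)×0.8454 + (13/24)×0.7793 = 0.8096 bits

Information Gain = 0.9950 - 0.8096 = 0.1854 bits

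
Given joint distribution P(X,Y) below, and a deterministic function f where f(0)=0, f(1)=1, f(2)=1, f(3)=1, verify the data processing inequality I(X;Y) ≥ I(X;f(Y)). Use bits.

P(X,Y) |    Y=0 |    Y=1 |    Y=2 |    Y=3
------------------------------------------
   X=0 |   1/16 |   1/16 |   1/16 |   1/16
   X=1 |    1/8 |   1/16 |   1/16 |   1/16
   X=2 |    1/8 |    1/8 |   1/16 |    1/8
I(X;Y) = 0.0234, I(X;f(Y)) = 0.0122, inequality holds: 0.0234 ≥ 0.0122

Data Processing Inequality: For any Markov chain X → Y → Z, we have I(X;Y) ≥ I(X;Z).

Here Z = f(Y) is a deterministic function of Y, forming X → Y → Z.

Original I(X;Y) = 0.0234 bits

After applying f:
P(X,Z) where Z=f(Y):
- P(X,Z=0) = P(X,Y=0)
- P(X,Z=1) = P(X,Y=1) + P(X,Y=2) + P(X,Y=3)

I(X;Z) = I(X;f(Y)) = 0.0122 bits

Verification: 0.0234 ≥ 0.0122 ✓

Information cannot be created by processing; the function f can only lose information about X.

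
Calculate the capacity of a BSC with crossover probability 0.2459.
0.1953 bits

For a binary symmetric channel (BSC) with error probability p:
Capacity C = 1 - H(p) bits per symbol

where H(p) = -p log₂(p) - (1-p) log₂(1-p) is the binary entropy function.

H(0.2459) = 0.8047 bits
C = 1 - 0.8047 = 0.1953 bits per symbol

This means we can reliably transmit up to 0.1953 bits of information per channel use.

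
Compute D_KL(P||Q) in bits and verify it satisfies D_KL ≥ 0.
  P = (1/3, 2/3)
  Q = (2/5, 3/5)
0.0137 bits

KL divergence satisfies the Gibbs inequality: D_KL(P||Q) ≥ 0 for all distributions P, Q.

D_KL(P||Q) = Σ p(x) log(p(x)/q(x))
Term by term:
  x=0: 1/3 × log_2[(1/3)/(2/5)] = -0.0877
  x=1: 2/3 × log_2[(2/3)/(3/5)] = 0.1013
D_KL(P||Q) = 0.0137 bits

D_KL(P||Q) = 0.0137 ≥ 0 ✓

This non-negativity is a fundamental property: relative entropy cannot be negative because it measures how different Q is from P.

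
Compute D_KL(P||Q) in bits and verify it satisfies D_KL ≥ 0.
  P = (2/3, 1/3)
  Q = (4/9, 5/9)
0.1443 bits

KL divergence satisfies the Gibbs inequality: D_KL(P||Q) ≥ 0 for all distributions P, Q.

D_KL(P||Q) = Σ p(x) log(p(x)/q(x))
Term by term:
  x=0: 2/3 × log_2[(2/3)/(4/9)] = 0.3900
  x=1: 1/3 × log_2[(1/3)/(5/9)] = -0.2457
D_KL(P||Q) = 0.1443 bits

D_KL(P||Q) = 0.1443 ≥ 0 ✓

This non-negativity is a fundamental property: relative entropy cannot be negative because it measures how different Q is from P.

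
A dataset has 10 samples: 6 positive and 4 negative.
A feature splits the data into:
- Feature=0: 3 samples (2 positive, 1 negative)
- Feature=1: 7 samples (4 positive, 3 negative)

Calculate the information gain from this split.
0.0058 bits

Information Gain = H(Y) - H(Y|Feature)

Before split:
P(positive) = 6/10 = 0.6000
H(Y) = 0.9710 bits

After split:
Feature=0: H = 0.9183 bits (weight = 3/10)
Feature=1: H = 0.9852 bits (weight = 7/10)
H(Y|Feature) = (3/10)×0.9183 + (7/10)×0.9852 = 0.9651 bits

Information Gain = 0.9710 - 0.9651 = 0.0058 bits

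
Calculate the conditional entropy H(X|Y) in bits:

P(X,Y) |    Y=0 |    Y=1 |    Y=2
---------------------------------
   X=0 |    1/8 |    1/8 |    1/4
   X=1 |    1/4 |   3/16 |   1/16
0.8734 bits

Using the chain rule: H(X|Y) = H(X,Y) - H(Y)

First, compute H(X,Y) = 2.4528 bits

Marginal P(Y) = (3/8, 5/16, 5/16)
H(Y) = 1.5794 bits

H(X|Y) = H(X,Y) - H(Y) = 2.4528 - 1.5794 = 0.8734 bits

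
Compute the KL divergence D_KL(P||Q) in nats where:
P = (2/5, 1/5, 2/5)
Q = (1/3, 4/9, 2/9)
0.1483 nats

KL divergence: D_KL(P||Q) = Σ p(x) log(p(x)/q(x))

Computing term by term:
  x=0: 2/5 × log_e[(2/5)/(1/3)] = 2/5 × 0.1823 = 0.0729
  x=1: 1/5 × log_e[(1/5)/(4/9)] = 1/5 × -0.7985 = -0.1597
  x=2: 2/5 × log_e[(2/5)/(2/9)] = 2/5 × 0.5878 = 0.2351

D_KL(P||Q) = 0.1483 nats

Note: KL divergence is always non-negative and equals 0 iff P = Q.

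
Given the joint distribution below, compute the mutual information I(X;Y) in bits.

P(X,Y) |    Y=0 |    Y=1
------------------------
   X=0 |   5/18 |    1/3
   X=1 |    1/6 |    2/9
0.0005 bits

Mutual information: I(X;Y) = H(X) + H(Y) - H(X,Y)

Marginals:
P(X) = (11/18, 7/18), H(X) = 0.9641 bits
P(Y) = (4/9, 5/9), H(Y) = 0.9911 bits

Joint entropy: H(X,Y) = 1.9547 bits

I(X;Y) = 0.9641 + 0.9911 - 1.9547 = 0.0005 bits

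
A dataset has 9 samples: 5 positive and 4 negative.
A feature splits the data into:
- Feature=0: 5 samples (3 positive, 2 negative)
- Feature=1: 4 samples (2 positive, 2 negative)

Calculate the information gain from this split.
0.0072 bits

Information Gain = H(Y) - H(Y|Feature)

Before split:
P(positive) = 5/9 = 0.5556
H(Y) = 0.9911 bits

After split:
Feature=0: H = 0.9710 bits (weight = 5/9)
Feature=1: H = 1.0000 bits (weight = 4/9)
H(Y|Feature) = (5/9)×0.9710 + (4/9)×1.0000 = 0.9839 bits

Information Gain = 0.9911 - 0.9839 = 0.0072 bits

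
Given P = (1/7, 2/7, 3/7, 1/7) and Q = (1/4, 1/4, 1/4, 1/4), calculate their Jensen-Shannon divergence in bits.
0.0394 bits

Jensen-Shannon divergence is:
JSD(P||Q) = 0.5 × D_KL(P||M) + 0.5 × D_KL(Q||M)
where M = 0.5 × (P + Q) is the mixture distribution.

M = 0.5 × (1/7, 2/7, 3/7, 1/7) + 0.5 × (1/4, 1/4, 1/4, 1/4) = (0.196429, 0.267857, 0.339286, 0.196429)

D_KL(P||M) = 0.0398 bits
D_KL(Q||M) = 0.0389 bits

JSD(P||Q) = 0.5 × 0.0398 + 0.5 × 0.0389 = 0.0394 bits

Unlike KL divergence, JSD is symmetric and bounded: 0 ≤ JSD ≤ log(2).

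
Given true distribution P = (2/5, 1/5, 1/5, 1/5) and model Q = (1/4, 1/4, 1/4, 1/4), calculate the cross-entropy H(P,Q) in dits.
0.6021 dits

Cross-entropy: H(P,Q) = -Σ p(x) log q(x)

Alternatively: H(P,Q) = H(P) + D_KL(P||Q)
H(P) = 0.5786 dits
D_KL(P||Q) = 0.0235 dits

H(P,Q) = 0.5786 + 0.0235 = 0.6021 dits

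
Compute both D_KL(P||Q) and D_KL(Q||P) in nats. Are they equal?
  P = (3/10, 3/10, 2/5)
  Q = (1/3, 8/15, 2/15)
D_KL(P||Q) = 0.2352, D_KL(Q||P) = 0.1955

KL divergence is not symmetric: D_KL(P||Q) ≠ D_KL(Q||P) in general.

D_KL(P||Q) = 0.2352 nats
D_KL(Q||P) = 0.1955 nats

No, they are not equal!

This asymmetry is why KL divergence is not a true distance metric.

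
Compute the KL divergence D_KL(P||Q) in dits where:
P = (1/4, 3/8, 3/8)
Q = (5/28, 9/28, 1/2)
0.0148 dits

KL divergence: D_KL(P||Q) = Σ p(x) log(p(x)/q(x))

Computing term by term:
  x=0: 1/4 × log_10[(1/4)/(5/28)] = 1/4 × 0.1461 = 0.0365
  x=1: 3/8 × log_10[(3/8)/(9/28)] = 3/8 × 0.0669 = 0.0251
  x=2: 3/8 × log_10[(3/8)/(1/2)] = 3/8 × -0.1249 = -0.0469

D_KL(P||Q) = 0.0148 dits

Note: KL divergence is always non-negative and equals 0 iff P = Q.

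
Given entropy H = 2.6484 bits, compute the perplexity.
6.2697

Perplexity is 2^H (or exp(H) for natural log).

H = 2.6484 bits
Perplexity = 2^2.6484 = 6.2697

Interpretation: The model's uncertainty is equivalent to choosing uniformly among 6.3 options.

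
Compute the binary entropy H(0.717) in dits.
0.2587 dits

The binary entropy function is:
H(p) = -p log(p) - (1-p) log(1-p)

H(0.717) = -0.717 × log_10(0.717) - 0.283 × log_10(0.283)
H(0.717) = 0.2587 dits

Note: Binary entropy is maximized at p=0.5 (H=1 bit) and minimized at p=0 or p=1 (H=0).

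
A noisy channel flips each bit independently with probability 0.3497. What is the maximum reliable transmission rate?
0.0662 bits

For a binary symmetric channel (BSC) with error probability p:
Capacity C = 1 - H(p) bits per symbol

where H(p) = -p log₂(p) - (1-p) log₂(1-p) is the binary entropy function.

H(0.3497) = 0.9338 bits
C = 1 - 0.9338 = 0.0662 bits per symbol

This means we can reliably transmit up to 0.0662 bits of information per channel use.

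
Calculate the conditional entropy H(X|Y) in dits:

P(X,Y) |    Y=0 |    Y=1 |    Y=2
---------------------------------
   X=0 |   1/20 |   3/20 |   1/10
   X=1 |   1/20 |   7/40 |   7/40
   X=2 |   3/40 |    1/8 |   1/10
0.4676 dits

Using the chain rule: H(X|Y) = H(X,Y) - H(Y)

First, compute H(X,Y) = 0.9159 dits

Marginal P(Y) = (7/40, 9/20, 3/8)
H(Y) = 0.4483 dits

H(X|Y) = H(X,Y) - H(Y) = 0.9159 - 0.4483 = 0.4676 dits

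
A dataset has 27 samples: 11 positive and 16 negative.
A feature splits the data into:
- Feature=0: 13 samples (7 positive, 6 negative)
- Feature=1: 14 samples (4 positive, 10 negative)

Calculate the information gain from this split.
0.0482 bits

Information Gain = H(Y) - H(Y|Feature)

Before split:
P(positive) = 11/27 = 0.4074
H(Y) = 0.9751 bits

After split:
Feature=0: H = 0.9957 bits (weight = 13/27)
Feature=1: H = 0.8631 bits (weight = 14/27)
H(Y|Feature) = (13/27)×0.9957 + (14/27)×0.8631 = 0.9270 bits

Information Gain = 0.9751 - 0.9270 = 0.0482 bits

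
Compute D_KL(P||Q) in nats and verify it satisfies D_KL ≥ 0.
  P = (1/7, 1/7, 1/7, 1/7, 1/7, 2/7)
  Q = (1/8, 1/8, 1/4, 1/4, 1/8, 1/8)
0.1335 nats

KL divergence satisfies the Gibbs inequality: D_KL(P||Q) ≥ 0 for all distributions P, Q.

D_KL(P||Q) = Σ p(x) log(p(x)/q(x))
Term by term:
  x=0: 1/7 × log_e[(1/7)/(1/8)] = 0.0191
  x=1: 1/7 × log_e[(1/7)/(1/8)] = 0.0191
  x=2: 1/7 × log_e[(1/7)/(1/4)] = -0.0799
  x=3: 1/7 × log_e[(1/7)/(1/4)] = -0.0799
  x=4: 1/7 × log_e[(1/7)/(1/8)] = 0.0191
  x=5: 2/7 × log_e[(2/7)/(1/8)] = 0.2362
D_KL(P||Q) = 0.1335 nats

D_KL(P||Q) = 0.1335 ≥ 0 ✓

This non-negativity is a fundamental property: relative entropy cannot be negative because it measures how different Q is from P.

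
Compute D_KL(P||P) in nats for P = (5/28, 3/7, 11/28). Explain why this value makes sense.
0.0000 nats

KL divergence satisfies the Gibbs inequality: D_KL(P||Q) ≥ 0 for all distributions P, Q.

D_KL(P||Q) = Σ p(x) log(p(x)/q(x))
Each term is p(x) × log_e(p(x)/p(x)) = p(x) × log_e(1) = 0, so the sum is 0.
D_KL(P||Q) = 0.0000 nats

When P = Q, the KL divergence is exactly 0, as there is no 'divergence' between identical distributions.

This non-negativity is a fundamental property: relative entropy cannot be negative because it measures how different Q is from P.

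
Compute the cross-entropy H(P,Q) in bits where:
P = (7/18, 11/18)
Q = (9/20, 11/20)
0.9751 bits

Cross-entropy: H(P,Q) = -Σ p(x) log q(x)

Alternatively: H(P,Q) = H(P) + D_KL(P||Q)
H(P) = 0.9641 bits
D_KL(P||Q) = 0.0110 bits

H(P,Q) = 0.9641 + 0.0110 = 0.9751 bits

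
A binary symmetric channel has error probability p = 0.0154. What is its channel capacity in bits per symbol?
0.8852 bits

For a binary symmetric channel (BSC) with error probability p:
Capacity C = 1 - H(p) bits per symbol

where H(p) = -p log₂(p) - (1-p) log₂(1-p) is the binary entropy function.

H(0.0154) = 0.1148 bits
C = 1 - 0.1148 = 0.8852 bits per symbol

This means we can reliably transmit up to 0.8852 bits of information per channel use.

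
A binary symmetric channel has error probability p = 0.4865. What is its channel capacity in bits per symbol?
0.0005 bits

For a binary symmetric channel (BSC) with error probability p:
Capacity C = 1 - H(p) bits per symbol

where H(p) = -p log₂(p) - (1-p) log₂(1-p) is the binary entropy function.

H(0.4865) = 0.9995 bits
C = 1 - 0.9995 = 0.0005 bits per symbol

This means we can reliably transmit up to 0.0005 bits of information per channel use.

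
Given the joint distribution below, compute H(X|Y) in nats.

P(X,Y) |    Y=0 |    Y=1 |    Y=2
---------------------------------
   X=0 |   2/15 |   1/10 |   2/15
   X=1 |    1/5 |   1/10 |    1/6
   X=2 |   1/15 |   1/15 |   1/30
1.0076 nats

Using the chain rule: H(X|Y) = H(X,Y) - H(Y)

First, compute H(X,Y) = 2.0928 nats

Marginal P(Y) = (2/5, 4/15, 1/3)
H(Y) = 1.0852 nats

H(X|Y) = H(X,Y) - H(Y) = 2.0928 - 1.0852 = 1.0076 nats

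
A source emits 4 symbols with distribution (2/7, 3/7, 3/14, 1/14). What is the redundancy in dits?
0.0637 dits

Redundancy measures how far a source is from maximum entropy:
R = H_max - H(X)

Maximum entropy for 4 symbols: H_max = log_10(4) = 0.6021 dits
Actual entropy: H(X) = 0.5384 dits
Redundancy: R = 0.6021 - 0.5384 = 0.0637 dits

This redundancy represents potential for compression: the source could be compressed by 0.0637 dits per symbol.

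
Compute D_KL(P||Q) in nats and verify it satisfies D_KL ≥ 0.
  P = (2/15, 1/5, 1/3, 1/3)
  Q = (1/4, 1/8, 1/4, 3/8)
0.0668 nats

KL divergence satisfies the Gibbs inequality: D_KL(P||Q) ≥ 0 for all distributions P, Q.

D_KL(P||Q) = Σ p(x) log(p(x)/q(x))
Term by term:
  x=0: 2/15 × log_e[(2/15)/(1/4)] = -0.0838
  x=1: 1/5 × log_e[(1/5)/(1/8)] = 0.0940
  x=2: 1/3 × log_e[(1/3)/(1/4)] = 0.0959
  x=3: 1/3 × log_e[(1/3)/(3/8)] = -0.0393
D_KL(P||Q) = 0.0668 nats

D_KL(P||Q) = 0.0668 ≥ 0 ✓

This non-negativity is a fundamental property: relative entropy cannot be negative because it measures how different Q is from P.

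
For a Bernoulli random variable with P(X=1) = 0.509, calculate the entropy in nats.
0.6930 nats

The binary entropy function is:
H(p) = -p log(p) - (1-p) log(1-p)

H(0.509) = -0.509 × log_e(0.509) - 0.491 × log_e(0.491)
H(0.509) = 0.6930 nats

Note: Binary entropy is maximized at p=0.5 (H=1 bit) and minimized at p=0 or p=1 (H=0).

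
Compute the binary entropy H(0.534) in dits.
0.3000 dits

The binary entropy function is:
H(p) = -p log(p) - (1-p) log(1-p)

H(0.534) = -0.534 × log_10(0.534) - 0.466 × log_10(0.466)
H(0.534) = 0.3000 dits

Note: Binary entropy is maximized at p=0.5 (H=1 bit) and minimized at p=0 or p=1 (H=0).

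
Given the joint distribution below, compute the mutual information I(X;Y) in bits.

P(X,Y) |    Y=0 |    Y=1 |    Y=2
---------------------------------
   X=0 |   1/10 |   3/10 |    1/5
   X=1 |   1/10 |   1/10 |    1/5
0.0464 bits

Mutual information: I(X;Y) = H(X) + H(Y) - H(X,Y)

Marginals:
P(X) = (3/5, 2/5), H(X) = 0.9710 bits
P(Y) = (1/5, 2/5, 2/5), H(Y) = 1.5219 bits

Joint entropy: H(X,Y) = 2.4464 bits

I(X;Y) = 0.9710 + 1.5219 - 2.4464 = 0.0464 bits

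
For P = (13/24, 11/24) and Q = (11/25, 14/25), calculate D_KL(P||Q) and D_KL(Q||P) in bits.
D_KL(P||Q) = 0.0300, D_KL(Q||P) = 0.0299

KL divergence is not symmetric: D_KL(P||Q) ≠ D_KL(Q||P) in general.

D_KL(P||Q) = 0.0300 bits
D_KL(Q||P) = 0.0299 bits

No, they are not equal!

This asymmetry is why KL divergence is not a true distance metric.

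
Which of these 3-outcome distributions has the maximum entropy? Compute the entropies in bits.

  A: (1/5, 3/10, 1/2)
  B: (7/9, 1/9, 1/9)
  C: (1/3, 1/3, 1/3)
C

For a discrete distribution over n outcomes, entropy is maximized by the uniform distribution.

Computing entropies:
H(A) = 1.4855 bits
H(B) = 0.9864 bits
H(C) = 1.5850 bits

The uniform distribution (where all probabilities equal 1/3) achieves the maximum entropy of log_2(3) = 1.5850 bits.

Distribution C has the highest entropy.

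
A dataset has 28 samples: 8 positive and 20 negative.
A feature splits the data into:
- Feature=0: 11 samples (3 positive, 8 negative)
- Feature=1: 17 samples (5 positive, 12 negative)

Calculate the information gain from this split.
0.0004 bits

Information Gain = H(Y) - H(Y|Feature)

Before split:
P(positive) = 8/28 = 0.2857
H(Y) = 0.8631 bits

After split:
Feature=0: H = 0.8454 bits (weight = 11/28)
Feature=1: H = 0.8740 bits (weight = 17/28)
H(Y|Feature) = (11/28)×0.8454 + (17/28)×0.8740 = 0.8627 bits

Information Gain = 0.8631 - 0.8627 = 0.0004 bits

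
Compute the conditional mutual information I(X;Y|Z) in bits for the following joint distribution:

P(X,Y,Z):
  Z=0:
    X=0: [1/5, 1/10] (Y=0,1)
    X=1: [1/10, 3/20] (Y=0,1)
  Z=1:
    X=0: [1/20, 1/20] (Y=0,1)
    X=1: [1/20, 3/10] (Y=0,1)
0.0653 bits

Conditional mutual information: I(X;Y|Z) = H(X|Z) + H(Y|Z) - H(X,Y|Z)

H(Z) = 0.9928
H(X,Z) = 1.8834 → H(X|Z) = 0.8906
H(Y,Z) = 1.8834 → H(Y|Z) = 0.8906
H(X,Y,Z) = 2.7087 → H(X,Y|Z) = 1.7159

I(X;Y|Z) = 0.8906 + 0.8906 - 1.7159 = 0.0653 bits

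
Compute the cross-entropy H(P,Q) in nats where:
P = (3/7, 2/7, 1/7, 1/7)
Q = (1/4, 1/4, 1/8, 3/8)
1.4274 nats

Cross-entropy: H(P,Q) = -Σ p(x) log q(x)

Alternatively: H(P,Q) = H(P) + D_KL(P||Q)
H(P) = 1.2770 nats
D_KL(P||Q) = 0.1504 nats

H(P,Q) = 1.2770 + 0.1504 = 1.4274 nats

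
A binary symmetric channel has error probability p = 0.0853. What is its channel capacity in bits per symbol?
0.5794 bits

For a binary symmetric channel (BSC) with error probability p:
Capacity C = 1 - H(p) bits per symbol

where H(p) = -p log₂(p) - (1-p) log₂(1-p) is the binary entropy function.

H(0.0853) = 0.4206 bits
C = 1 - 0.4206 = 0.5794 bits per symbol

This means we can reliably transmit up to 0.5794 bits of information per channel use.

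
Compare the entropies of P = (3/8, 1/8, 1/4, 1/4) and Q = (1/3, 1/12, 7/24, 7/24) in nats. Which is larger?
P

Computing entropies in nats:
H(P) = 1.3209
H(Q) = 1.2920

Distribution P has higher entropy.

Intuition: The distribution closer to uniform (more spread out) has higher entropy.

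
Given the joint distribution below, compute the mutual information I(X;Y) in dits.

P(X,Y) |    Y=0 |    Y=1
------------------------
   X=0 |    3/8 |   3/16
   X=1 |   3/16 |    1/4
0.0124 dits

Mutual information: I(X;Y) = H(X) + H(Y) - H(X,Y)

Marginals:
P(X) = (9/16, 7/16), H(X) = 0.2976 dits
P(Y) = (9/16, 7/16), H(Y) = 0.2976 dits

Joint entropy: H(X,Y) = 0.5829 dits

I(X;Y) = 0.2976 + 0.2976 - 0.5829 = 0.0124 dits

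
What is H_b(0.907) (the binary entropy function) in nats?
0.3094 nats

The binary entropy function is:
H(p) = -p log(p) - (1-p) log(1-p)

H(0.907) = -0.907 × log_e(0.907) - 0.093 × log_e(0.093)
H(0.907) = 0.3094 nats

Note: Binary entropy is maximized at p=0.5 (H=1 bit) and minimized at p=0 or p=1 (H=0).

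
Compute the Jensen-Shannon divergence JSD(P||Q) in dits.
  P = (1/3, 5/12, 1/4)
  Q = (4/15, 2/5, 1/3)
0.0021 dits

Jensen-Shannon divergence is:
JSD(P||Q) = 0.5 × D_KL(P||M) + 0.5 × D_KL(Q||M)
where M = 0.5 × (P + Q) is the mixture distribution.

M = 0.5 × (1/3, 5/12, 1/4) + 0.5 × (4/15, 2/5, 1/3) = (3/10, 0.408333, 7/24)

D_KL(P||M) = 0.0022 dits
D_KL(Q||M) = 0.0021 dits

JSD(P||Q) = 0.5 × 0.0022 + 0.5 × 0.0021 = 0.0021 dits

Unlike KL divergence, JSD is symmetric and bounded: 0 ≤ JSD ≤ log(2).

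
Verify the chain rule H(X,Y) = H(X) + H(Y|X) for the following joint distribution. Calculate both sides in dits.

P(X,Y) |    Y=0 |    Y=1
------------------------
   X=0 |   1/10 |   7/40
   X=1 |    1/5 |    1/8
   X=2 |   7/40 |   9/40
H(X,Y) = 0.7634, H(X) = 0.4720, H(Y|X) = 0.2914 (all in dits)

Chain rule: H(X,Y) = H(X) + H(Y|X)

Left side — joint entropy directly:
H(X,Y) = -Σ p(x,y) log p(x,y) = 0.7634 dits

Right side — compute H(Y|X) from the conditional distributions:
P(X) = (11/40, 13/40, 2/5), so H(X) = 0.4720 dits
H(Y|X) = Σ_x P(X=x) · H(Y|X=x):
  P(Y|X=0) = (4/11, 7/11), H(Y|X=0) = 0.2847, weight P(X=0) = 11/40
  P(Y|X=1) = (8/13, 5/13), H(Y|X=1) = 0.2894, weight P(X=1) = 13/40
  P(Y|X=2) = (7/16, 9/16), H(Y|X=2) = 0.2976, weight P(X=2) = 2/5
H(Y|X) = 0.2914 dits

H(X) + H(Y|X) = 0.4720 + 0.2914 = 0.7634 dits

Both sides equal 0.7634 dits. ✓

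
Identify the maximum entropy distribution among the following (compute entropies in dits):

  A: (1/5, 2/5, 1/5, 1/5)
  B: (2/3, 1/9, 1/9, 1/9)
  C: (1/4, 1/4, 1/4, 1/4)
C

For a discrete distribution over n outcomes, entropy is maximized by the uniform distribution.

Computing entropies:
H(A) = 0.5786 dits
H(B) = 0.4355 dits
H(C) = 0.6021 dits

The uniform distribution (where all probabilities equal 1/4) achieves the maximum entropy of log_10(4) = 0.6021 dits.

Distribution C has the highest entropy.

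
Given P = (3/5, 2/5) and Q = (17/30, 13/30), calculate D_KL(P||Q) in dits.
0.0010 dits

KL divergence: D_KL(P||Q) = Σ p(x) log(p(x)/q(x))

Computing term by term:
  x=0: 3/5 × log_10[(3/5)/(17/30)] = 3/5 × 0.0248 = 0.0149
  x=1: 2/5 × log_10[(2/5)/(13/30)] = 2/5 × -0.0348 = -0.0139

D_KL(P||Q) = 0.0010 dits

Note: KL divergence is always non-negative and equals 0 iff P = Q.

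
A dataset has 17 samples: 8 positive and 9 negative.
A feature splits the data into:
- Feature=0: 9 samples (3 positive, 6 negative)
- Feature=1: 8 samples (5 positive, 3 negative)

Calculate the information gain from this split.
0.0622 bits

Information Gain = H(Y) - H(Y|Feature)

Before split:
P(positive) = 8/17 = 0.4706
H(Y) = 0.9975 bits

After split:
Feature=0: H = 0.9183 bits (weight = 9/17)
Feature=1: H = 0.9544 bits (weight = 8/17)
H(Y|Feature) = (9/17)×0.9183 + (8/17)×0.9544 = 0.9353 bits

Information Gain = 0.9975 - 0.9353 = 0.0622 bits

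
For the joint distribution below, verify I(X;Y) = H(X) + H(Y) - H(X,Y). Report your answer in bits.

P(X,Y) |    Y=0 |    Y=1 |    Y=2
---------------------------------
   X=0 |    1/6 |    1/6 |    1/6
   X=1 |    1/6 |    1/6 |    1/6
I(X;Y) = 0.0000 bits

Mutual information has multiple equivalent forms:
- I(X;Y) = H(X) - H(X|Y)
- I(X;Y) = H(Y) - H(Y|X)
- I(X;Y) = H(X) + H(Y) - H(X,Y)

Computing all quantities:
H(X) = 1.0000, H(Y) = 1.5850, H(X,Y) = 2.5850
H(X|Y) = 1.0000, H(Y|X) = 1.5850

Verification:
H(X) - H(X|Y) = 1.0000 - 1.0000 = 0.0000
H(Y) - H(Y|X) = 1.5850 - 1.5850 = 0.0000
H(X) + H(Y) - H(X,Y) = 1.0000 + 1.5850 - 2.5850 = 0.0000

All forms give I(X;Y) = 0.0000 bits. ✓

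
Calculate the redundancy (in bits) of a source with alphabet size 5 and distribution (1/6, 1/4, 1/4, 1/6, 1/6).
0.0294 bits

Redundancy measures how far a source is from maximum entropy:
R = H_max - H(X)

Maximum entropy for 5 symbols: H_max = log_2(5) = 2.3219 bits
Actual entropy: H(X) = 2.2925 bits
Redundancy: R = 2.3219 - 2.2925 = 0.0294 bits

This redundancy represents potential for compression: the source could be compressed by 0.0294 bits per symbol.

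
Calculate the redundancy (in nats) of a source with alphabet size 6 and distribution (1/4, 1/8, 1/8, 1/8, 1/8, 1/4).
0.0589 nats

Redundancy measures how far a source is from maximum entropy:
R = H_max - H(X)

Maximum entropy for 6 symbols: H_max = log_e(6) = 1.7918 nats
Actual entropy: H(X) = 1.7329 nats
Redundancy: R = 1.7918 - 1.7329 = 0.0589 nats

This redundancy represents potential for compression: the source could be compressed by 0.0589 nats per symbol.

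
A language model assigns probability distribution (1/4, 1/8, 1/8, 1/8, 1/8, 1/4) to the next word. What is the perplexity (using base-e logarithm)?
5.6569

Perplexity is e^H (or exp(H) for natural log).

First, H = -Σ p log p = 1.7329 nats
Perplexity = e^1.7329 = 5.6569

Interpretation: The model's uncertainty is equivalent to choosing uniformly among 5.7 options.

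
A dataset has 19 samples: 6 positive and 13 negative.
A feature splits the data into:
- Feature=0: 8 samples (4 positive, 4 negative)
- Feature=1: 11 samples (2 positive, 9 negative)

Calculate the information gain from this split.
0.0827 bits

Information Gain = H(Y) - H(Y|Feature)

Before split:
P(positive) = 6/19 = 0.3158
H(Y) = 0.8997 bits

After split:
Feature=0: H = 1.0000 bits (weight = 8/19)
Feature=1: H = 0.6840 bits (weight = 11/19)
H(Y|Feature) = (8/19)×1.0000 + (11/19)×0.6840 = 0.8171 bits

Information Gain = 0.8997 - 0.8171 = 0.0827 bits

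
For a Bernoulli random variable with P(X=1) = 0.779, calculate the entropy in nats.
0.5282 nats

The binary entropy function is:
H(p) = -p log(p) - (1-p) log(1-p)

H(0.779) = -0.779 × log_e(0.779) - 0.221 × log_e(0.221)
H(0.779) = 0.5282 nats

Note: Binary entropy is maximized at p=0.5 (H=1 bit) and minimized at p=0 or p=1 (H=0).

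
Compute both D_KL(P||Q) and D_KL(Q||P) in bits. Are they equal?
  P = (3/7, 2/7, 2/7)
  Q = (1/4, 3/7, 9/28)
D_KL(P||Q) = 0.1176, D_KL(Q||P) = 0.1109

KL divergence is not symmetric: D_KL(P||Q) ≠ D_KL(Q||P) in general.

D_KL(P||Q) = 0.1176 bits
D_KL(Q||P) = 0.1109 bits

No, they are not equal!

This asymmetry is why KL divergence is not a true distance metric.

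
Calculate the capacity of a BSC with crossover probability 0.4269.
0.0155 bits

For a binary symmetric channel (BSC) with error probability p:
Capacity C = 1 - H(p) bits per symbol

where H(p) = -p log₂(p) - (1-p) log₂(1-p) is the binary entropy function.

H(0.4269) = 0.9845 bits
C = 1 - 0.9845 = 0.0155 bits per symbol

This means we can reliably transmit up to 0.0155 bits of information per channel use.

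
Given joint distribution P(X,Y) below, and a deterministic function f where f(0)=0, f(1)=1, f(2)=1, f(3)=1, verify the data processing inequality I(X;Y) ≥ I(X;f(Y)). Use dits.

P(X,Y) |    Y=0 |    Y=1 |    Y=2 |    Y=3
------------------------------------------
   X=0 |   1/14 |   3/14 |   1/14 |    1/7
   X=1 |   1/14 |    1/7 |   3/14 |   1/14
I(X;Y) = 0.0246, I(X;f(Y)) = 0.0000, inequality holds: 0.0246 ≥ 0.0000

Data Processing Inequality: For any Markov chain X → Y → Z, we have I(X;Y) ≥ I(X;Z).

Here Z = f(Y) is a deterministic function of Y, forming X → Y → Z.

Original I(X;Y) = 0.0246 dits

After applying f:
P(X,Z) where Z=f(Y):
- P(X,Z=0) = P(X,Y=0)
- P(X,Z=1) = P(X,Y=1) + P(X,Y=2) + P(X,Y=3)

I(X;Z) = I(X;f(Y)) = 0.0000 dits

Verification: 0.0246 ≥ 0.0000 ✓

Information cannot be created by processing; the function f can only lose information about X.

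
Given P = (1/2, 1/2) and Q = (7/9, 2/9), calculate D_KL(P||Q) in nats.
0.1845 nats

KL divergence: D_KL(P||Q) = Σ p(x) log(p(x)/q(x))

Computing term by term:
  x=0: 1/2 × log_e[(1/2)/(7/9)] = 1/2 × -0.4418 = -0.2209
  x=1: 1/2 × log_e[(1/2)/(2/9)] = 1/2 × 0.8109 = 0.4055

D_KL(P||Q) = 0.1845 nats

Note: KL divergence is always non-negative and equals 0 iff P = Q.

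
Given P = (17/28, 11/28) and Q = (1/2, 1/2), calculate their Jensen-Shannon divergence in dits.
0.0025 dits

Jensen-Shannon divergence is:
JSD(P||Q) = 0.5 × D_KL(P||M) + 0.5 × D_KL(Q||M)
where M = 0.5 × (P + Q) is the mixture distribution.

M = 0.5 × (17/28, 11/28) + 0.5 × (1/2, 1/2) = (0.553571, 0.446429)

D_KL(P||M) = 0.0025 dits
D_KL(Q||M) = 0.0025 dits

JSD(P||Q) = 0.5 × 0.0025 + 0.5 × 0.0025 = 0.0025 dits

Unlike KL divergence, JSD is symmetric and bounded: 0 ≤ JSD ≤ log(2).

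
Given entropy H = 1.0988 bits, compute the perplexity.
2.1418

Perplexity is 2^H (or exp(H) for natural log).

H = 1.0988 bits
Perplexity = 2^1.0988 = 2.1418

Interpretation: The model's uncertainty is equivalent to choosing uniformly among 2.1 options.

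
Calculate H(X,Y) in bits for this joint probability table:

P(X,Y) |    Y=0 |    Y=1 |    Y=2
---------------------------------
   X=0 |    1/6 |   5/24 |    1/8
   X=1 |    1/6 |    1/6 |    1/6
2.5698 bits

Joint entropy is H(X,Y) = -Σ_{x,y} p(x,y) log p(x,y).

Summing over all non-zero entries:
H(X,Y) = -[1/6·log_2(1/6) + 5/24·log_2(5/24) + 1/8·log_2(1/8) + 1/6·log_2(1/6) + 1/6·log_2(1/6) + 1/6·log_2(1/6)]
H(X,Y) = 2.5698 bits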